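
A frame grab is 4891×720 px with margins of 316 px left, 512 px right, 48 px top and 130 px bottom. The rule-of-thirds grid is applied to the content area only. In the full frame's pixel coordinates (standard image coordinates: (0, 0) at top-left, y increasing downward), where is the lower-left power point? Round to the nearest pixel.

x = 1670 px, y = 409 px

Content width = 4891 − 316 − 512 = 4063 px; content height = 720 − 48 − 130 = 542 px.
Lower-left is one-third across and two-thirds down within the content area.
x = 316 + 1 × 4063/3 = 316 + 1354.33 ≈ 1670
y = 48 + 2 × 542/3 = 48 + 361.33 ≈ 409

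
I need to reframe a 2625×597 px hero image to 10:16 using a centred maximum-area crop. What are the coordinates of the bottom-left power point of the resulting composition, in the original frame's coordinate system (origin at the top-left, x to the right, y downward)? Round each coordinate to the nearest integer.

x = 1250 px, y = 398 px

2625/597 > 10/16, so the 10:16 crop keeps the full height 597 and trims width to 597 × 10/16 = 373.12 px.
Left offset = (2625 − 373.12)/2 = 1125.94 px; top offset = 0.
Bottom-left is one-third across and two-thirds down within the crop:
x = 1125.94 + 1 × 373.12/3 ≈ 1250; y = 0.00 + 2 × 597.00/3 ≈ 398.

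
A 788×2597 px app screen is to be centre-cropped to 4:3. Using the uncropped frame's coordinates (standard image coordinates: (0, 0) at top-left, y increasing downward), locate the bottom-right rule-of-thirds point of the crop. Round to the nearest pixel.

788/2597 < 4/3, so the 4:3 crop keeps the full width 788 and trims height to 788 × 3/4 = 591.00 px.
Top offset = (2597 − 591.00)/2 = 1003.00 px; left offset = 0.
Bottom-right is two-thirds across and two-thirds down within the crop:
x = 0.00 + 2 × 788.00/3 ≈ 525; y = 1003.00 + 2 × 591.00/3 ≈ 1397.

(525, 1397)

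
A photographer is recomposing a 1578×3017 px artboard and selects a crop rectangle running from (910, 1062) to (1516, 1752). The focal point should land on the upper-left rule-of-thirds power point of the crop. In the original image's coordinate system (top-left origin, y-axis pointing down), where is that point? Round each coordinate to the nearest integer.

x = 1112 px, y = 1292 px

Crop width = 1516 − 910 = 606 px; one third is 202.00 px.
Crop height = 1752 − 1062 = 690 px; one third is 230.00 px.
The upper-left point is one-third across and one-third down within the crop:
x = 910 + 1 × 202.00 ≈ 1112; y = 1062 + 1 × 230.00 ≈ 1292.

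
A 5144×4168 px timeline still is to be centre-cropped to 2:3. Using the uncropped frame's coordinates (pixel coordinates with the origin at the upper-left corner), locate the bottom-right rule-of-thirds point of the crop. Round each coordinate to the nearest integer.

5144/4168 > 2/3, so the 2:3 crop keeps the full height 4168 and trims width to 4168 × 2/3 = 2778.67 px.
Left offset = (5144 − 2778.67)/2 = 1182.67 px; top offset = 0.
Bottom-right is two-thirds across and two-thirds down within the crop:
x = 1182.67 + 2 × 2778.67/3 ≈ 3035; y = 0.00 + 2 × 4168.00/3 ≈ 2779.

x = 3035 px, y = 2779 px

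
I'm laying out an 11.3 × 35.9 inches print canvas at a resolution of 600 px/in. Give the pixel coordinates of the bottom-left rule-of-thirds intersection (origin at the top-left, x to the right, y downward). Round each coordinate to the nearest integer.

In pixels the canvas is 11.3 × 600 = 6780 wide and 35.9 × 600 = 21540 tall.
The bottom-left point is one-third across and two-thirds down:
x = 1 × 6780/3 ≈ 2260; y = 2 × 21540/3 ≈ 14360.

(2260, 14360)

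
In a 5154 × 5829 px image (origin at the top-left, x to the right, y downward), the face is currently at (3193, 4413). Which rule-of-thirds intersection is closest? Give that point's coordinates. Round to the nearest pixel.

x = 3436 px, y = 3886 px

Third lines: x ∈ {1718, 3436}, y ∈ {1943, 3886}.
3193 is closer to x = 3436; 4413 is closer to y = 3886.
So the nearest intersection is the lower-right power point.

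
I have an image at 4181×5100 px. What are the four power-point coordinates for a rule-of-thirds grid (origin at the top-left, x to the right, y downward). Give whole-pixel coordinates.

(1394, 1700), (2787, 1700), (1394, 3400), (2787, 3400)

One third of 4181 is 1393.67; one third of 5100 is 1700.
Vertical third lines at x = 1394 and x = 2787; horizontal third lines at y = 1700 and y = 3400.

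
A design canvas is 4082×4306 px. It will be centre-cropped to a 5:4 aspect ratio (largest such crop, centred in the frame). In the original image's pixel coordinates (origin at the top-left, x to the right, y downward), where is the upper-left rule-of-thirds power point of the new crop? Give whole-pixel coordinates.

4082/4306 < 5/4, so the 5:4 crop keeps the full width 4082 and trims height to 4082 × 4/5 = 3265.60 px.
Top offset = (4306 − 3265.60)/2 = 520.20 px; left offset = 0.
Upper-left is one-third across and one-third down within the crop:
x = 0.00 + 1 × 4082.00/3 ≈ 1361; y = 520.20 + 1 × 3265.60/3 ≈ 1609.

x = 1361 px, y = 1609 px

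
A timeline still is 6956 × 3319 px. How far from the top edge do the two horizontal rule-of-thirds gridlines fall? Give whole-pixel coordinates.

1106 px and 2213 px

3319 / 3 = 1106.33, so the horizontal lines sit at one and two thirds of 3319.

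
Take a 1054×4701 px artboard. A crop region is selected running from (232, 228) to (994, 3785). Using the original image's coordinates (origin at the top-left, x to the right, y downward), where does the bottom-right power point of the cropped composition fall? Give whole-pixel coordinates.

Crop width = 994 − 232 = 762 px; one third is 254.00 px.
Crop height = 3785 − 228 = 3557 px; one third is 1185.67 px.
The bottom-right point is two-thirds across and two-thirds down within the crop:
x = 232 + 2 × 254.00 ≈ 740; y = 228 + 2 × 1185.67 ≈ 2599.

(740, 2599)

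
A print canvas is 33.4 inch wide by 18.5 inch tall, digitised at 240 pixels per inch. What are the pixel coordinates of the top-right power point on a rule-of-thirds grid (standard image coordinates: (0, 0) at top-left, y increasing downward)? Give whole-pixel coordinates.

In pixels the canvas is 33.4 × 240 = 8016 wide and 18.5 × 240 = 4440 tall.
The top-right point is two-thirds across and one-third down:
x = 2 × 8016/3 ≈ 5344; y = 1 × 4440/3 ≈ 1480.

x = 5344 px, y = 1480 px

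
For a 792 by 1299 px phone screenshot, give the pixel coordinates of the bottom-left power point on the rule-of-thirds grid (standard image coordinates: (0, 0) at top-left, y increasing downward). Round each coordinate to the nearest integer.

x = 264 px, y = 866 px

The bottom-left point sits one-third of the way across and two-thirds of the way down.
x = 1 × 792/3 ≈ 264; y = 2 × 1299/3 ≈ 866.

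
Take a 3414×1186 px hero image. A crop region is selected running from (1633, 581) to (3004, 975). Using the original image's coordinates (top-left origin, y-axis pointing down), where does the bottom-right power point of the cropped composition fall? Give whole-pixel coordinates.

Crop width = 3004 − 1633 = 1371 px; one third is 457.00 px.
Crop height = 975 − 581 = 394 px; one third is 131.33 px.
The bottom-right point is two-thirds across and two-thirds down within the crop:
x = 1633 + 2 × 457.00 ≈ 2547; y = 581 + 2 × 131.33 ≈ 844.

x = 2547 px, y = 844 px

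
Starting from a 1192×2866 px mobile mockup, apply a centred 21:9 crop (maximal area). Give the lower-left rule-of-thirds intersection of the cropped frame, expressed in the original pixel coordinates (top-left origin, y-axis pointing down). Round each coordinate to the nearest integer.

1192/2866 < 21/9, so the 21:9 crop keeps the full width 1192 and trims height to 1192 × 9/21 = 510.86 px.
Top offset = (2866 − 510.86)/2 = 1177.57 px; left offset = 0.
Lower-left is one-third across and two-thirds down within the crop:
x = 0.00 + 1 × 1192.00/3 ≈ 397; y = 1177.57 + 2 × 510.86/3 ≈ 1518.

(397, 1518)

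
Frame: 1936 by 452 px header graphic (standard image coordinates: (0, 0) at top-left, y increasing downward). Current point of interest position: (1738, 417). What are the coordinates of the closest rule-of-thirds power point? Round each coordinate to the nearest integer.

(1291, 301)

Third lines: x ∈ {645, 1291}, y ∈ {151, 301}.
1738 is closer to x = 1291; 417 is closer to y = 301.
So the nearest intersection is the lower-right power point.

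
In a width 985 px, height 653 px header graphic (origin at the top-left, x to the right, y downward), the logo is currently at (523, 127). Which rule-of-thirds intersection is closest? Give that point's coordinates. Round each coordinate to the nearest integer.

x = 657 px, y = 218 px

Third lines: x ∈ {328, 657}, y ∈ {218, 435}.
523 is closer to x = 657; 127 is closer to y = 218.
So the nearest intersection is the upper-right power point.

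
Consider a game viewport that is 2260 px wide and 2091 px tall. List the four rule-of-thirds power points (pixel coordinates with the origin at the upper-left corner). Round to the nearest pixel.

One third of 2260 is 753.33; one third of 2091 is 697.
Vertical third lines at x = 753 and x = 1507; horizontal third lines at y = 697 and y = 1394.

(753, 697), (1507, 697), (753, 1394), (1507, 1394)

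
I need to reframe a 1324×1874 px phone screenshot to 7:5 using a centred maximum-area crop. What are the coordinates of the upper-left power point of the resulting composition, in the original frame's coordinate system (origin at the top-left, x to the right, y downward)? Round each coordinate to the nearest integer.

1324/1874 < 7/5, so the 7:5 crop keeps the full width 1324 and trims height to 1324 × 5/7 = 945.71 px.
Top offset = (1874 − 945.71)/2 = 464.14 px; left offset = 0.
Upper-left is one-third across and one-third down within the crop:
x = 0.00 + 1 × 1324.00/3 ≈ 441; y = 464.14 + 1 × 945.71/3 ≈ 779.

(441, 779)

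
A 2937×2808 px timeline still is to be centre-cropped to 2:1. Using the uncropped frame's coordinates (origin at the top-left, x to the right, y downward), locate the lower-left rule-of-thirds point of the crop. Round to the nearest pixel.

(979, 1649)

2937/2808 < 2/1, so the 2:1 crop keeps the full width 2937 and trims height to 2937 × 1/2 = 1468.50 px.
Top offset = (2808 − 1468.50)/2 = 669.75 px; left offset = 0.
Lower-left is one-third across and two-thirds down within the crop:
x = 0.00 + 1 × 2937.00/3 ≈ 979; y = 669.75 + 2 × 1468.50/3 ≈ 1649.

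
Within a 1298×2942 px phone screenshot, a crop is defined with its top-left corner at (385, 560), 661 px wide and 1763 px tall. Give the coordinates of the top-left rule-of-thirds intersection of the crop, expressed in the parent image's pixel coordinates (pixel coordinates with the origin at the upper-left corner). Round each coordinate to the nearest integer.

(605, 1148)

One third of the crop width 661 is 220.33 px.
One third of the crop height 1763 is 587.67 px.
The top-left point is one-third across and one-third down within the crop:
x = 385 + 1 × 220.33 ≈ 605; y = 560 + 1 × 587.67 ≈ 1148.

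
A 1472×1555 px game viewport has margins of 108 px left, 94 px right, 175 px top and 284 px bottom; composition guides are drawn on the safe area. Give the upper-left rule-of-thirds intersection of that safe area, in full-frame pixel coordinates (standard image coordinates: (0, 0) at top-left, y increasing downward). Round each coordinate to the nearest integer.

(531, 540)

Content width = 1472 − 108 − 94 = 1270 px; content height = 1555 − 175 − 284 = 1096 px.
Upper-left is one-third across and one-third down within the safe area.
x = 108 + 1 × 1270/3 = 108 + 423.33 ≈ 531
y = 175 + 1 × 1096/3 = 175 + 365.33 ≈ 540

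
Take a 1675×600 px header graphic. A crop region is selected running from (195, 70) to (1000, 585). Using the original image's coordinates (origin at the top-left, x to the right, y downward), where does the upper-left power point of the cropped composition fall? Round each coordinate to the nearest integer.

x = 463 px, y = 242 px

Crop width = 1000 − 195 = 805 px; one third is 268.33 px.
Crop height = 585 − 70 = 515 px; one third is 171.67 px.
The upper-left point is one-third across and one-third down within the crop:
x = 195 + 1 × 268.33 ≈ 463; y = 70 + 1 × 171.67 ≈ 242.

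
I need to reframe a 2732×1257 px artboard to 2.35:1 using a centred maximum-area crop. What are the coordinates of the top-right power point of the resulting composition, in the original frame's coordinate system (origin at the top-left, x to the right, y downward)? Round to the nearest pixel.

(1821, 435)

2732/1257 < 2.35/1, so the 2.35:1 crop keeps the full width 2732 and trims height to 2732 × 1/2.35 = 1162.55 px.
Top offset = (1257 − 1162.55)/2 = 47.22 px; left offset = 0.
Top-right is two-thirds across and one-third down within the crop:
x = 0.00 + 2 × 2732.00/3 ≈ 1821; y = 47.22 + 1 × 1162.55/3 ≈ 435.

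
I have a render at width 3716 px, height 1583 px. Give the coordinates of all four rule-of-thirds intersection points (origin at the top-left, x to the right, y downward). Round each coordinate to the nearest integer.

One third of 3716 is 1238.67; one third of 1583 is 527.67.
Vertical third lines at x = 1239 and x = 2477; horizontal third lines at y = 528 and y = 1055.

(1239, 528), (2477, 528), (1239, 1055), (2477, 1055)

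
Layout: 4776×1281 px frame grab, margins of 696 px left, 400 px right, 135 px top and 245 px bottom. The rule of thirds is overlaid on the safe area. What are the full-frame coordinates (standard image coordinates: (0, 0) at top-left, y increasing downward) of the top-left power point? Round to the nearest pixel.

x = 1923 px, y = 435 px

Content width = 4776 − 696 − 400 = 3680 px; content height = 1281 − 135 − 245 = 901 px.
Top-left is one-third across and one-third down within the safe area.
x = 696 + 1 × 3680/3 = 696 + 1226.67 ≈ 1923
y = 135 + 1 × 901/3 = 135 + 300.33 ≈ 435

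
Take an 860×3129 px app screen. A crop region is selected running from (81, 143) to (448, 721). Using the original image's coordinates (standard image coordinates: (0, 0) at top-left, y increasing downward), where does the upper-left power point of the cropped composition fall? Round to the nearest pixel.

Crop width = 448 − 81 = 367 px; one third is 122.33 px.
Crop height = 721 − 143 = 578 px; one third is 192.67 px.
The upper-left point is one-third across and one-third down within the crop:
x = 81 + 1 × 122.33 ≈ 203; y = 143 + 1 × 192.67 ≈ 336.

x = 203 px, y = 336 px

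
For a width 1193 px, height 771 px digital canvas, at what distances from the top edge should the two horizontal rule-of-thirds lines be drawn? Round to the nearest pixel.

771 / 3 = 257, so the horizontal lines sit at one and two thirds of 771.

y = 257 px and y = 514 px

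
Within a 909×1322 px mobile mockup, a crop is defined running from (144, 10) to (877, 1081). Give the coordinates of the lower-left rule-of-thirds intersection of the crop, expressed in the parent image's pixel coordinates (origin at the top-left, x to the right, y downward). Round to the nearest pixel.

x = 388 px, y = 724 px

Crop width = 877 − 144 = 733 px; one third is 244.33 px.
Crop height = 1081 − 10 = 1071 px; one third is 357.00 px.
The lower-left point is one-third across and two-thirds down within the crop:
x = 144 + 1 × 244.33 ≈ 388; y = 10 + 2 × 357.00 ≈ 724.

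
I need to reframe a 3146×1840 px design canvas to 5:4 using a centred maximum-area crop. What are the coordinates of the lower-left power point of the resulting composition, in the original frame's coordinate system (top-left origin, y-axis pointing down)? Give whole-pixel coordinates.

3146/1840 > 5/4, so the 5:4 crop keeps the full height 1840 and trims width to 1840 × 5/4 = 2300.00 px.
Left offset = (3146 − 2300.00)/2 = 423.00 px; top offset = 0.
Lower-left is one-third across and two-thirds down within the crop:
x = 423.00 + 1 × 2300.00/3 ≈ 1190; y = 0.00 + 2 × 1840.00/3 ≈ 1227.

(1190, 1227)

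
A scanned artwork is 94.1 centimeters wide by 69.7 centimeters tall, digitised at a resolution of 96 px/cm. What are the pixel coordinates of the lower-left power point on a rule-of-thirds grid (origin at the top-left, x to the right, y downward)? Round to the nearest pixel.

x = 3011 px, y = 4461 px

In pixels the canvas is 94.1 × 96 = 9033.6 wide and 69.7 × 96 = 6691.2 tall.
The lower-left point is one-third across and two-thirds down:
x = 1 × 9033.6/3 ≈ 3011; y = 2 × 6691.2/3 ≈ 4461.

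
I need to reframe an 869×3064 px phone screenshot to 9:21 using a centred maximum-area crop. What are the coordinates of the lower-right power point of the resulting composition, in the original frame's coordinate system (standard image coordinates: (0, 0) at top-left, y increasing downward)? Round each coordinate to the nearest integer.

869/3064 < 9/21, so the 9:21 crop keeps the full width 869 and trims height to 869 × 21/9 = 2027.67 px.
Top offset = (3064 − 2027.67)/2 = 518.17 px; left offset = 0.
Lower-right is two-thirds across and two-thirds down within the crop:
x = 0.00 + 2 × 869.00/3 ≈ 579; y = 518.17 + 2 × 2027.67/3 ≈ 1870.

(579, 1870)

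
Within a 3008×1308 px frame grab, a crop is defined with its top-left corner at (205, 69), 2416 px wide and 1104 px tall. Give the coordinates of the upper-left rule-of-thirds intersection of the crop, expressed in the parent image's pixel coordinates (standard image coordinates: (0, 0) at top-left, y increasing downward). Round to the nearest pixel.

One third of the crop width 2416 is 805.33 px.
One third of the crop height 1104 is 368.00 px.
The upper-left point is one-third across and one-third down within the crop:
x = 205 + 1 × 805.33 ≈ 1010; y = 69 + 1 × 368.00 ≈ 437.

(1010, 437)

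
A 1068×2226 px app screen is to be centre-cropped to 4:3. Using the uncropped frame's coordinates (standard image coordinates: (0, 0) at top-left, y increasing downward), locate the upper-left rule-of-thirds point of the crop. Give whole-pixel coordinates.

x = 356 px, y = 980 px

1068/2226 < 4/3, so the 4:3 crop keeps the full width 1068 and trims height to 1068 × 3/4 = 801.00 px.
Top offset = (2226 − 801.00)/2 = 712.50 px; left offset = 0.
Upper-left is one-third across and one-third down within the crop:
x = 0.00 + 1 × 1068.00/3 ≈ 356; y = 712.50 + 1 × 801.00/3 ≈ 980.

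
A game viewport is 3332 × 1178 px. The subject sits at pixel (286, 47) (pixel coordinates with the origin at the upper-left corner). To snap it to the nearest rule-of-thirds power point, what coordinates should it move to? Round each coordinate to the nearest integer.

Third lines: x ∈ {1111, 2221}, y ∈ {393, 785}.
286 is closer to x = 1111; 47 is closer to y = 393.
So the nearest intersection is the upper-left power point.

x = 1111 px, y = 393 px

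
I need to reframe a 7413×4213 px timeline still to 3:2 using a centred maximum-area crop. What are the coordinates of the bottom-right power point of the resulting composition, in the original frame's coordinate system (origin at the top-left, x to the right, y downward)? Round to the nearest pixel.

7413/4213 > 3/2, so the 3:2 crop keeps the full height 4213 and trims width to 4213 × 3/2 = 6319.50 px.
Left offset = (7413 − 6319.50)/2 = 546.75 px; top offset = 0.
Bottom-right is two-thirds across and two-thirds down within the crop:
x = 546.75 + 2 × 6319.50/3 ≈ 4760; y = 0.00 + 2 × 4213.00/3 ≈ 2809.

x = 4760 px, y = 2809 px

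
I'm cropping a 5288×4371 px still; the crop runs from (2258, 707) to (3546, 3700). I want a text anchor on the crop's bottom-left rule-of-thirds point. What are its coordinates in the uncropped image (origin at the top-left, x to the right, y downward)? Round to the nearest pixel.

x = 2687 px, y = 2702 px

Crop width = 3546 − 2258 = 1288 px; one third is 429.33 px.
Crop height = 3700 − 707 = 2993 px; one third is 997.67 px.
The bottom-left point is one-third across and two-thirds down within the crop:
x = 2258 + 1 × 429.33 ≈ 2687; y = 707 + 2 × 997.67 ≈ 2702.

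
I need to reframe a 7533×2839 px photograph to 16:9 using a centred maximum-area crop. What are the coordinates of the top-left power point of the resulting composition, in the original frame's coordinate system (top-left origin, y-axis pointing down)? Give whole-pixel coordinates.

7533/2839 > 16/9, so the 16:9 crop keeps the full height 2839 and trims width to 2839 × 16/9 = 5047.11 px.
Left offset = (7533 − 5047.11)/2 = 1242.94 px; top offset = 0.
Top-left is one-third across and one-third down within the crop:
x = 1242.94 + 1 × 5047.11/3 ≈ 2925; y = 0.00 + 1 × 2839.00/3 ≈ 946.

x = 2925 px, y = 946 px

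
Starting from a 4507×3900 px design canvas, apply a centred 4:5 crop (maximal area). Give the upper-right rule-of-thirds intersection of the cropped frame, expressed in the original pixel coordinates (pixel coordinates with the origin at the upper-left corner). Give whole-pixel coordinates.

(2774, 1300)

4507/3900 > 4/5, so the 4:5 crop keeps the full height 3900 and trims width to 3900 × 4/5 = 3120.00 px.
Left offset = (4507 − 3120.00)/2 = 693.50 px; top offset = 0.
Upper-right is two-thirds across and one-third down within the crop:
x = 693.50 + 2 × 3120.00/3 ≈ 2774; y = 0.00 + 1 × 3900.00/3 ≈ 1300.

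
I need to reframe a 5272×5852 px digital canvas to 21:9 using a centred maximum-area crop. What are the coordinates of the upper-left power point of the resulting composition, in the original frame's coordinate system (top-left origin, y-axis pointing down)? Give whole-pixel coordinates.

5272/5852 < 21/9, so the 21:9 crop keeps the full width 5272 and trims height to 5272 × 9/21 = 2259.43 px.
Top offset = (5852 − 2259.43)/2 = 1796.29 px; left offset = 0.
Upper-left is one-third across and one-third down within the crop:
x = 0.00 + 1 × 5272.00/3 ≈ 1757; y = 1796.29 + 1 × 2259.43/3 ≈ 2549.

x = 1757 px, y = 2549 px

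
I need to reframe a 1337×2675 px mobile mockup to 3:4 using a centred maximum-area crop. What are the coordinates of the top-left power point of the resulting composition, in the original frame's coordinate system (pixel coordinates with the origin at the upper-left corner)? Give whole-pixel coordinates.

x = 446 px, y = 1040 px

1337/2675 < 3/4, so the 3:4 crop keeps the full width 1337 and trims height to 1337 × 4/3 = 1782.67 px.
Top offset = (2675 − 1782.67)/2 = 446.17 px; left offset = 0.
Top-left is one-third across and one-third down within the crop:
x = 0.00 + 1 × 1337.00/3 ≈ 446; y = 446.17 + 1 × 1782.67/3 ≈ 1040.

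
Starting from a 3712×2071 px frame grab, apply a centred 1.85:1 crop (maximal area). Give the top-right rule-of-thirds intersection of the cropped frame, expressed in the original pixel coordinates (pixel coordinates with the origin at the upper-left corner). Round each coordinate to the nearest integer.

(2475, 701)

3712/2071 < 1.85/1, so the 1.85:1 crop keeps the full width 3712 and trims height to 3712 × 1/1.85 = 2006.49 px.
Top offset = (2071 − 2006.49)/2 = 32.26 px; left offset = 0.
Top-right is two-thirds across and one-third down within the crop:
x = 0.00 + 2 × 3712.00/3 ≈ 2475; y = 32.26 + 1 × 2006.49/3 ≈ 701.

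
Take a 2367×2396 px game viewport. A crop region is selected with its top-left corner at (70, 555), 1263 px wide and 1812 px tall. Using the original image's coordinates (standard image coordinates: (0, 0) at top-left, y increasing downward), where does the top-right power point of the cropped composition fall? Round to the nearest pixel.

(912, 1159)

One third of the crop width 1263 is 421.00 px.
One third of the crop height 1812 is 604.00 px.
The top-right point is two-thirds across and one-third down within the crop:
x = 70 + 2 × 421.00 ≈ 912; y = 555 + 1 × 604.00 ≈ 1159.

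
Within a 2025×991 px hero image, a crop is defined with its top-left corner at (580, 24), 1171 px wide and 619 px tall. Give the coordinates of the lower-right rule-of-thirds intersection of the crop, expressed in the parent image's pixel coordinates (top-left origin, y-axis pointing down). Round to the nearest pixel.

One third of the crop width 1171 is 390.33 px.
One third of the crop height 619 is 206.33 px.
The lower-right point is two-thirds across and two-thirds down within the crop:
x = 580 + 2 × 390.33 ≈ 1361; y = 24 + 2 × 206.33 ≈ 437.

x = 1361 px, y = 437 px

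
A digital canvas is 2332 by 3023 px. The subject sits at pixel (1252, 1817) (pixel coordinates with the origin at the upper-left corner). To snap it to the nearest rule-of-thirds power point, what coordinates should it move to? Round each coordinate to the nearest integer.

x = 1555 px, y = 2015 px

Third lines: x ∈ {777, 1555}, y ∈ {1008, 2015}.
1252 is closer to x = 1555; 1817 is closer to y = 2015.
So the nearest intersection is the lower-right power point.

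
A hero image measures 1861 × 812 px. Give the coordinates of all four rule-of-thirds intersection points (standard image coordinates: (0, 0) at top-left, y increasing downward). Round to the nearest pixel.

(620, 271), (1241, 271), (620, 541), (1241, 541)

One third of 1861 is 620.33; one third of 812 is 270.67.
Vertical third lines at x = 620 and x = 1241; horizontal third lines at y = 271 and y = 541.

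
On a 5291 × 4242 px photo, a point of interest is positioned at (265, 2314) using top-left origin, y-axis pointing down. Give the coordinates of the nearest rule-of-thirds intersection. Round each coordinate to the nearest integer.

x = 1764 px, y = 2828 px

Third lines: x ∈ {1764, 3527}, y ∈ {1414, 2828}.
265 is closer to x = 1764; 2314 is closer to y = 2828.
So the nearest intersection is the lower-left power point.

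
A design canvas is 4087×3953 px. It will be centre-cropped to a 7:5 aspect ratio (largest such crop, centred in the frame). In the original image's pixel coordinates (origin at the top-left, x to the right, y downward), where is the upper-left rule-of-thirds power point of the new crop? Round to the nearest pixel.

(1362, 1490)

4087/3953 < 7/5, so the 7:5 crop keeps the full width 4087 and trims height to 4087 × 5/7 = 2919.29 px.
Top offset = (3953 − 2919.29)/2 = 516.86 px; left offset = 0.
Upper-left is one-third across and one-third down within the crop:
x = 0.00 + 1 × 4087.00/3 ≈ 1362; y = 516.86 + 1 × 2919.29/3 ≈ 1490.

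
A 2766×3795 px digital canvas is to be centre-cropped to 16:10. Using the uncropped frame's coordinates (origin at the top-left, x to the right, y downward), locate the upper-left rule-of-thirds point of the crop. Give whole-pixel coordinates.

x = 922 px, y = 1609 px

2766/3795 < 16/10, so the 16:10 crop keeps the full width 2766 and trims height to 2766 × 10/16 = 1728.75 px.
Top offset = (3795 − 1728.75)/2 = 1033.12 px; left offset = 0.
Upper-left is one-third across and one-third down within the crop:
x = 0.00 + 1 × 2766.00/3 ≈ 922; y = 1033.12 + 1 × 1728.75/3 ≈ 1609.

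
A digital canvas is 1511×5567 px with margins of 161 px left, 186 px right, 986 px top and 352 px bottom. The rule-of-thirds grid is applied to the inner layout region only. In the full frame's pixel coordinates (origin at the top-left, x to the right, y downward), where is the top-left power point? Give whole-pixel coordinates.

Content width = 1511 − 161 − 186 = 1164 px; content height = 5567 − 986 − 352 = 4229 px.
Top-left is one-third across and one-third down within the inner layout region.
x = 161 + 1 × 1164/3 = 161 + 388.00 ≈ 549
y = 986 + 1 × 4229/3 = 986 + 1409.67 ≈ 2396

(549, 2396)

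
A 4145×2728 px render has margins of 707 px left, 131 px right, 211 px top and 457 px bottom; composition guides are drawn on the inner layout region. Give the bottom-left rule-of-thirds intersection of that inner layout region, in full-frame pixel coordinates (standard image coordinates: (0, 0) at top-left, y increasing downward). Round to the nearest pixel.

Content width = 4145 − 707 − 131 = 3307 px; content height = 2728 − 211 − 457 = 2060 px.
Bottom-left is one-third across and two-thirds down within the inner layout region.
x = 707 + 1 × 3307/3 = 707 + 1102.33 ≈ 1809
y = 211 + 2 × 2060/3 = 211 + 1373.33 ≈ 1584

(1809, 1584)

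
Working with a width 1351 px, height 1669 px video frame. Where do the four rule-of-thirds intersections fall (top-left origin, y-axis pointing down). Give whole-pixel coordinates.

(450, 556), (901, 556), (450, 1113), (901, 1113)

One third of 1351 is 450.33; one third of 1669 is 556.33.
Vertical third lines at x = 450 and x = 901; horizontal third lines at y = 556 and y = 1113.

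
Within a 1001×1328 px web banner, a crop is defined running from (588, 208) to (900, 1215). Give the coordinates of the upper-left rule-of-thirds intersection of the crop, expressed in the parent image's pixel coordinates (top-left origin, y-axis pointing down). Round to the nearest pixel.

Crop width = 900 − 588 = 312 px; one third is 104.00 px.
Crop height = 1215 − 208 = 1007 px; one third is 335.67 px.
The upper-left point is one-third across and one-third down within the crop:
x = 588 + 1 × 104.00 ≈ 692; y = 208 + 1 × 335.67 ≈ 544.

x = 692 px, y = 544 px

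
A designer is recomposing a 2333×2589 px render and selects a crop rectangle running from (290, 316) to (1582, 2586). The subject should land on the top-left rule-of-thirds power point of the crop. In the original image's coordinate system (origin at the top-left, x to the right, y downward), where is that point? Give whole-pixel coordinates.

Crop width = 1582 − 290 = 1292 px; one third is 430.67 px.
Crop height = 2586 − 316 = 2270 px; one third is 756.67 px.
The top-left point is one-third across and one-third down within the crop:
x = 290 + 1 × 430.67 ≈ 721; y = 316 + 1 × 756.67 ≈ 1073.

(721, 1073)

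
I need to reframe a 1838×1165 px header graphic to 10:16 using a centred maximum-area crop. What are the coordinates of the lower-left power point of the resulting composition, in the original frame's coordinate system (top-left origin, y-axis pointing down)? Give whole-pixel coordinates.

x = 798 px, y = 777 px

1838/1165 > 10/16, so the 10:16 crop keeps the full height 1165 and trims width to 1165 × 10/16 = 728.12 px.
Left offset = (1838 − 728.12)/2 = 554.94 px; top offset = 0.
Lower-left is one-third across and two-thirds down within the crop:
x = 554.94 + 1 × 728.12/3 ≈ 798; y = 0.00 + 2 × 1165.00/3 ≈ 777.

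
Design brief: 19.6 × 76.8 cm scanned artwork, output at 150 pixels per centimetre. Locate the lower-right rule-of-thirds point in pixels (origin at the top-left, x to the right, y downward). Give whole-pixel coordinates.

In pixels the canvas is 19.6 × 150 = 2940 wide and 76.8 × 150 = 11520 tall.
The lower-right point is two-thirds across and two-thirds down:
x = 2 × 2940/3 ≈ 1960; y = 2 × 11520/3 ≈ 7680.

x = 1960 px, y = 7680 px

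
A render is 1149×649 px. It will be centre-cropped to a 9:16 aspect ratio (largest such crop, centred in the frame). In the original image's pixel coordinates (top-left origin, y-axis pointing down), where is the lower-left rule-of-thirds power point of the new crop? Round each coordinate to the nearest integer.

x = 514 px, y = 433 px

1149/649 > 9/16, so the 9:16 crop keeps the full height 649 and trims width to 649 × 9/16 = 365.06 px.
Left offset = (1149 − 365.06)/2 = 391.97 px; top offset = 0.
Lower-left is one-third across and two-thirds down within the crop:
x = 391.97 + 1 × 365.06/3 ≈ 514; y = 0.00 + 2 × 649.00/3 ≈ 433.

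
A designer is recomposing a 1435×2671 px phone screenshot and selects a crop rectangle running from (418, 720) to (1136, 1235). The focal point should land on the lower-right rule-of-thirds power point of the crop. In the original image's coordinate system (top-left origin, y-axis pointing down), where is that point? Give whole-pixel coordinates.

(897, 1063)

Crop width = 1136 − 418 = 718 px; one third is 239.33 px.
Crop height = 1235 − 720 = 515 px; one third is 171.67 px.
The lower-right point is two-thirds across and two-thirds down within the crop:
x = 418 + 2 × 239.33 ≈ 897; y = 720 + 2 × 171.67 ≈ 1063.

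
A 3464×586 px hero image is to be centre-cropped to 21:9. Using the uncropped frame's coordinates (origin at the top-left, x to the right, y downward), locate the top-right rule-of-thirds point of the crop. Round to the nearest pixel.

3464/586 > 21/9, so the 21:9 crop keeps the full height 586 and trims width to 586 × 21/9 = 1367.33 px.
Left offset = (3464 − 1367.33)/2 = 1048.33 px; top offset = 0.
Top-right is two-thirds across and one-third down within the crop:
x = 1048.33 + 2 × 1367.33/3 ≈ 1960; y = 0.00 + 1 × 586.00/3 ≈ 195.

x = 1960 px, y = 195 px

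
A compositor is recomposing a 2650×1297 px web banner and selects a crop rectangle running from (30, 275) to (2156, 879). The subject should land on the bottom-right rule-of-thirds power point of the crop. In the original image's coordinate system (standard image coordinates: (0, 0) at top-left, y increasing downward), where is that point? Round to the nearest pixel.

Crop width = 2156 − 30 = 2126 px; one third is 708.67 px.
Crop height = 879 − 275 = 604 px; one third is 201.33 px.
The bottom-right point is two-thirds across and two-thirds down within the crop:
x = 30 + 2 × 708.67 ≈ 1447; y = 275 + 2 × 201.33 ≈ 678.

x = 1447 px, y = 678 px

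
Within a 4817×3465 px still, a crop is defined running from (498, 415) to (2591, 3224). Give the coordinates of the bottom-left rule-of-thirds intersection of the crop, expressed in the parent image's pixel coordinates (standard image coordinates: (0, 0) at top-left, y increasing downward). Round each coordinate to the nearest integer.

(1196, 2288)

Crop width = 2591 − 498 = 2093 px; one third is 697.67 px.
Crop height = 3224 − 415 = 2809 px; one third is 936.33 px.
The bottom-left point is one-third across and two-thirds down within the crop:
x = 498 + 1 × 697.67 ≈ 1196; y = 415 + 2 × 936.33 ≈ 2288.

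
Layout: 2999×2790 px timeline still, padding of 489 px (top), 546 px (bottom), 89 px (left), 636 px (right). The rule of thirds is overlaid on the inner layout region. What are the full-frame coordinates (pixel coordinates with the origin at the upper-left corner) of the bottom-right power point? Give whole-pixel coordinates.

(1605, 1659)

Content width = 2999 − 89 − 636 = 2274 px; content height = 2790 − 489 − 546 = 1755 px.
Bottom-right is two-thirds across and two-thirds down within the inner layout region.
x = 89 + 2 × 2274/3 = 89 + 1516.00 ≈ 1605
y = 489 + 2 × 1755/3 = 489 + 1170.00 ≈ 1659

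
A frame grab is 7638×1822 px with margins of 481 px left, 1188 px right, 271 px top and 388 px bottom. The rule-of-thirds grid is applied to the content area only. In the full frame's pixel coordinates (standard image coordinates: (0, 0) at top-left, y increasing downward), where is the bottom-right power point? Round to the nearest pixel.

Content width = 7638 − 481 − 1188 = 5969 px; content height = 1822 − 271 − 388 = 1163 px.
Bottom-right is two-thirds across and two-thirds down within the content area.
x = 481 + 2 × 5969/3 = 481 + 3979.33 ≈ 4460
y = 271 + 2 × 1163/3 = 271 + 775.33 ≈ 1046

x = 4460 px, y = 1046 px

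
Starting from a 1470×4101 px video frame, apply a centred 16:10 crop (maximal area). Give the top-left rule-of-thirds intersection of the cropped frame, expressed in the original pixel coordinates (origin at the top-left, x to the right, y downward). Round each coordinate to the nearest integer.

x = 490 px, y = 1897 px

1470/4101 < 16/10, so the 16:10 crop keeps the full width 1470 and trims height to 1470 × 10/16 = 918.75 px.
Top offset = (4101 − 918.75)/2 = 1591.12 px; left offset = 0.
Top-left is one-third across and one-third down within the crop:
x = 0.00 + 1 × 1470.00/3 ≈ 490; y = 1591.12 + 1 × 918.75/3 ≈ 1897.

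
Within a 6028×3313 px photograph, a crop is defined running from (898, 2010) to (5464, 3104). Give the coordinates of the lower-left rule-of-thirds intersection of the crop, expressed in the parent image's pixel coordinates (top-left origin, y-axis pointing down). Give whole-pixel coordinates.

Crop width = 5464 − 898 = 4566 px; one third is 1522.00 px.
Crop height = 3104 − 2010 = 1094 px; one third is 364.67 px.
The lower-left point is one-third across and two-thirds down within the crop:
x = 898 + 1 × 1522.00 ≈ 2420; y = 2010 + 2 × 364.67 ≈ 2739.

(2420, 2739)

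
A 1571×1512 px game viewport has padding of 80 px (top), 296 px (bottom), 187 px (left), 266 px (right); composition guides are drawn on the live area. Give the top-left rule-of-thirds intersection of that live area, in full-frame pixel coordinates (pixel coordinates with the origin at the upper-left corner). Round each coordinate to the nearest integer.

(560, 459)

Content width = 1571 − 187 − 266 = 1118 px; content height = 1512 − 80 − 296 = 1136 px.
Top-left is one-third across and one-third down within the live area.
x = 187 + 1 × 1118/3 = 187 + 372.67 ≈ 560
y = 80 + 1 × 1136/3 = 80 + 378.67 ≈ 459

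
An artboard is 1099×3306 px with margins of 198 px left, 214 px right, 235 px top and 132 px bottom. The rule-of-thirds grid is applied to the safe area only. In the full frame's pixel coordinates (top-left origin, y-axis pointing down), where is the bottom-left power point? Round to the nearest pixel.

(427, 2194)

Content width = 1099 − 198 − 214 = 687 px; content height = 3306 − 235 − 132 = 2939 px.
Bottom-left is one-third across and two-thirds down within the safe area.
x = 198 + 1 × 687/3 = 198 + 229.00 ≈ 427
y = 235 + 2 × 2939/3 = 235 + 1959.33 ≈ 2194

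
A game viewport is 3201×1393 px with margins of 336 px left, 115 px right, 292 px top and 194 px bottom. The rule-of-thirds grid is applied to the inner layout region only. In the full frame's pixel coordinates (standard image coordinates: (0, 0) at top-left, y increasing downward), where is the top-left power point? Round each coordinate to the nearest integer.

Content width = 3201 − 336 − 115 = 2750 px; content height = 1393 − 292 − 194 = 907 px.
Top-left is one-third across and one-third down within the inner layout region.
x = 336 + 1 × 2750/3 = 336 + 916.67 ≈ 1253
y = 292 + 1 × 907/3 = 292 + 302.33 ≈ 594

(1253, 594)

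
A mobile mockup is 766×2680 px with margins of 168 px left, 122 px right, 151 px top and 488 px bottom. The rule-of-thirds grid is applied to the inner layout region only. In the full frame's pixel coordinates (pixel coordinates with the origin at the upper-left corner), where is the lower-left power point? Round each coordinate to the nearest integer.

Content width = 766 − 168 − 122 = 476 px; content height = 2680 − 151 − 488 = 2041 px.
Lower-left is one-third across and two-thirds down within the inner layout region.
x = 168 + 1 × 476/3 = 168 + 158.67 ≈ 327
y = 151 + 2 × 2041/3 = 151 + 1360.67 ≈ 1512

x = 327 px, y = 1512 px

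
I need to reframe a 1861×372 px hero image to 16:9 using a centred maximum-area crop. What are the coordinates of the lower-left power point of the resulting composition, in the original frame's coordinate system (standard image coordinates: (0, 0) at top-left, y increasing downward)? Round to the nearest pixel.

1861/372 > 16/9, so the 16:9 crop keeps the full height 372 and trims width to 372 × 16/9 = 661.33 px.
Left offset = (1861 − 661.33)/2 = 599.83 px; top offset = 0.
Lower-left is one-third across and two-thirds down within the crop:
x = 599.83 + 1 × 661.33/3 ≈ 820; y = 0.00 + 2 × 372.00/3 ≈ 248.

(820, 248)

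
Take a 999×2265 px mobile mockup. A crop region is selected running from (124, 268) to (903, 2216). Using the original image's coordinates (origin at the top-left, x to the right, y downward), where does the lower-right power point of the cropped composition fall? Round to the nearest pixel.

(643, 1567)

Crop width = 903 − 124 = 779 px; one third is 259.67 px.
Crop height = 2216 − 268 = 1948 px; one third is 649.33 px.
The lower-right point is two-thirds across and two-thirds down within the crop:
x = 124 + 2 × 259.67 ≈ 643; y = 268 + 2 × 649.33 ≈ 1567.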